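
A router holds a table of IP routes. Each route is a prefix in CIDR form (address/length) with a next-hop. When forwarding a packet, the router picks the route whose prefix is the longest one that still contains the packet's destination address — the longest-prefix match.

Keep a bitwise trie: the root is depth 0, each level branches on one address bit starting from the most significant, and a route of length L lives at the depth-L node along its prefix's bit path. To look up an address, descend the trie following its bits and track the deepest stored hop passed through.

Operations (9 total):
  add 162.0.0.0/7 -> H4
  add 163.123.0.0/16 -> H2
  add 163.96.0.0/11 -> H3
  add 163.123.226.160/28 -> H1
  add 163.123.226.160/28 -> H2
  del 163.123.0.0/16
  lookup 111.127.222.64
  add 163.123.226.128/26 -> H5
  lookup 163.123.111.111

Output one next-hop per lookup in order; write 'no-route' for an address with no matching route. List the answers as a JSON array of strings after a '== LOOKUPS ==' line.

Trace:
  + 162.0.0.0/7 (H4) depth=7
  + 163.123.0.0/16 (H2) depth=16
  + 163.96.0.0/11 (H3) depth=11
  + 163.123.226.160/28 (H1) depth=28
  + 163.123.226.160/28 (H2) depth=28
  - 163.123.0.0/16 clear@16
  Q 111.127.222.64: descend ε ; hops seen [∅] ; pick no-route
  + 163.123.226.128/26 (H5) depth=26
  Q 163.123.111.111: descend 1010001101111011 ; hops seen [H4,H3] ; pick H3

== LOOKUPS ==
["no-route","H3"]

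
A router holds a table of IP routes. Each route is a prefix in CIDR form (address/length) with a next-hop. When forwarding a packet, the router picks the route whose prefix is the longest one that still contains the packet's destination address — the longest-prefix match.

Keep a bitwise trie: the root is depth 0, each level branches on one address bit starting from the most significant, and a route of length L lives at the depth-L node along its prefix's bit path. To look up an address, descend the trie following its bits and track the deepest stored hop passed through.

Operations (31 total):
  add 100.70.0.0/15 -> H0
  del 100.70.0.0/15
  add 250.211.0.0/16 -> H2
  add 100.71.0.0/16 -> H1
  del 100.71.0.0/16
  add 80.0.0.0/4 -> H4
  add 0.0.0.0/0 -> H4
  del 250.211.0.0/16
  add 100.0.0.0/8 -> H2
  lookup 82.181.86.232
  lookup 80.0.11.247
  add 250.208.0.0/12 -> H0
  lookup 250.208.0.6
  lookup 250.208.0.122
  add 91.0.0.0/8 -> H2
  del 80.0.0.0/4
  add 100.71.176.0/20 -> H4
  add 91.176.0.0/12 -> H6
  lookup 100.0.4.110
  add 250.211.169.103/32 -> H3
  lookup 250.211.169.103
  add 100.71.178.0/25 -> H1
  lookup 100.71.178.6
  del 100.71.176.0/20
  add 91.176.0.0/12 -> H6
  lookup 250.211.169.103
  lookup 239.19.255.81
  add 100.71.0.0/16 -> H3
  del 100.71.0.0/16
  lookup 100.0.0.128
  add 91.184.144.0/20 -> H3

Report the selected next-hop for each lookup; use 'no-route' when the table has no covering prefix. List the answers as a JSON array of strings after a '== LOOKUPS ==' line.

Process each operation:
  + 100.70.0.0/15 (H0) depth=15
  - 100.70.0.0/15 clear@15
  + 250.211.0.0/16 (H2) depth=16
  + 100.71.0.0/16 (H1) depth=16
  - 100.71.0.0/16 clear@16
  + 80.0.0.0/4 (H4) depth=4
  + 0.0.0.0/0 (H4) depth=0
  - 250.211.0.0/16 clear@16
  + 100.0.0.0/8 (H2) depth=8
  ? 82.181.86.232  path d0:H4→d1:-→d2:-→d3:-→d4:H4  best=H4
  ? 80.0.11.247  path d0:H4→d1:-→d2:-→d3:-→d4:H4  best=H4
  + 250.208.0.0/12 (H0) depth=12
  ? 250.208.0.6  path d0:H4→d1:-→d2:-→d3:-→d4:-→d5:-→d6:-→d7:-→d8:-→d9:-→d10:-→d11:-→d12:H0→d13:-→d14:-  best=H0
  ? 250.208.0.122  path d0:H4→d1:-→d2:-→d3:-→d4:-→d5:-→d6:-→d7:-→d8:-→d9:-→d10:-→d11:-→d12:H0→d13:-→d14:-  best=H0
  + 91.0.0.0/8 (H2) depth=8
  - 80.0.0.0/4 clear@4
  + 100.71.176.0/20 (H4) depth=20
  + 91.176.0.0/12 (H6) depth=12
  ? 100.0.4.110  path d0:H4→d1:-→d2:-→d3:-→d4:-→d5:-→d6:-→d7:-→d8:H2→d9:-  best=H2
  + 250.211.169.103/32 (H3) depth=32
  ? 250.211.169.103  path d0:H4→d1:-→d2:-→d3:-→d4:-→d5:-→d6:-→d7:-→d8:-→d9:-→d10:-→d11:-→d12:H0→d13:-→d14:-→d15:-→d16:-→d17:-→d18:-→d19:-→d20:-→d21:-→d22:-→d23:-→d24:-→d25:-→d26:-→d27:-→d28:-→d29:-→d30:-→d31:-→d32:H3  best=H3
  + 100.71.178.0/25 (H1) depth=25
  ? 100.71.178.6  path d0:H4→d1:-→d2:-→d3:-→d4:-→d5:-→d6:-→d7:-→d8:H2→d9:-→d10:-→d11:-→d12:-→d13:-→d14:-→d15:-→d16:-→d17:-→d18:-→d19:-→d20:H4→d21:-→d22:-→d23:-→d24:-→d25:H1  best=H1
  - 100.71.176.0/20 clear@20
  + 91.176.0.0/12 (H6) depth=12
  ? 250.211.169.103  path d0:H4→d1:-→d2:-→d3:-→d4:-→d5:-→d6:-→d7:-→d8:-→d9:-→d10:-→d11:-→d12:H0→d13:-→d14:-→d15:-→d16:-→d17:-→d18:-→d19:-→d20:-→d21:-→d22:-→d23:-→d24:-→d25:-→d26:-→d27:-→d28:-→d29:-→d30:-→d31:-→d32:H3  best=H3
  ? 239.19.255.81  path d0:H4→d1:-→d2:-→d3:-  best=H4
  + 100.71.0.0/16 (H3) depth=16
  - 100.71.0.0/16 clear@16
  ? 100.0.0.128  path d0:H4→d1:-→d2:-→d3:-→d4:-→d5:-→d6:-→d7:-→d8:H2→d9:-  best=H2
  + 91.184.144.0/20 (H3) depth=20

== LOOKUPS ==
["H4","H4","H0","H0","H2","H3","H1","H3","H4","H2"]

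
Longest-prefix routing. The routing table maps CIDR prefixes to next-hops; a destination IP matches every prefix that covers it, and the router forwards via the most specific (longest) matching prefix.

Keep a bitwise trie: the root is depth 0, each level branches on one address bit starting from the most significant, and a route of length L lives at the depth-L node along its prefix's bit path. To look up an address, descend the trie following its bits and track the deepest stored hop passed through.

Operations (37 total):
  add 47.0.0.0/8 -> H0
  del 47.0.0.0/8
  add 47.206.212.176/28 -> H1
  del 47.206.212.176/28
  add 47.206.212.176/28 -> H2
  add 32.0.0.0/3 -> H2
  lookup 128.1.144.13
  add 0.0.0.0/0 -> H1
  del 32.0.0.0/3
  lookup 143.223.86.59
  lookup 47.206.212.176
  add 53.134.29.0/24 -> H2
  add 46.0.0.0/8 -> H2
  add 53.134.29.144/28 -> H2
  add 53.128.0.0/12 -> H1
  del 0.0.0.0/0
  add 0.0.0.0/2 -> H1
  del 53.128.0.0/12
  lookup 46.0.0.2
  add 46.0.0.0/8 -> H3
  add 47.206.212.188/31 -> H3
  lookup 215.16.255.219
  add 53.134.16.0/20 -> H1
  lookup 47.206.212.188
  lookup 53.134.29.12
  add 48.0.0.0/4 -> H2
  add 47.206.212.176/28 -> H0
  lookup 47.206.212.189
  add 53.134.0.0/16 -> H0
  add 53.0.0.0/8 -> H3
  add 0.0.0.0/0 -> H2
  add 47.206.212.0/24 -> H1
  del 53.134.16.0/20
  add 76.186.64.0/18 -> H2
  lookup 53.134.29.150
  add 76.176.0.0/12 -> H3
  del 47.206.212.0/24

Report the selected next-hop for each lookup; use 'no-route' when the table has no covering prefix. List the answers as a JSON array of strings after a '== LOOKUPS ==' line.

Trace:
  + 47.0.0.0/8 (H0) depth=8
  - 47.0.0.0/8 clear@8
  + 47.206.212.176/28 (H1) depth=28
  - 47.206.212.176/28 clear@28
  + 47.206.212.176/28 (H2) depth=28
  + 32.0.0.0/3 (H2) depth=3
  Q 128.1.144.13: descend ε ; hops seen [∅] ; pick no-route
  + 0.0.0.0/0 (H1) depth=0
  - 32.0.0.0/3 clear@3
  Q 143.223.86.59: descend ε ; hops seen [H1] ; pick H1
  Q 47.206.212.176: descend 0010111111001110110101001011 ; hops seen [H1,H2] ; pick H2
  + 53.134.29.0/24 (H2) depth=24
  + 46.0.0.0/8 (H2) depth=8
  + 53.134.29.144/28 (H2) depth=28
  + 53.128.0.0/12 (H1) depth=12
  - 0.0.0.0/0 clear@0
  + 0.0.0.0/2 (H1) depth=2
  - 53.128.0.0/12 clear@12
  Q 46.0.0.2: descend 00101110 ; hops seen [H1,H2] ; pick H2
  + 46.0.0.0/8 (H3) depth=8
  + 47.206.212.188/31 (H3) depth=31
  Q 215.16.255.219: descend ε ; hops seen [∅] ; pick no-route
  + 53.134.16.0/20 (H1) depth=20
  Q 47.206.212.188: descend 0010111111001110110101001011110 ; hops seen [H1,H2,H3] ; pick H3
  Q 53.134.29.12: descend 001101011000011000011101 ; hops seen [H1,H1,H2] ; pick H2
  + 48.0.0.0/4 (H2) depth=4
  + 47.206.212.176/28 (H0) depth=28
  Q 47.206.212.189: descend 0010111111001110110101001011110 ; hops seen [H1,H0,H3] ; pick H3
  + 53.134.0.0/16 (H0) depth=16
  + 53.0.0.0/8 (H3) depth=8
  + 0.0.0.0/0 (H2) depth=0
  + 47.206.212.0/24 (H1) depth=24
  - 53.134.16.0/20 clear@20
  + 76.186.64.0/18 (H2) depth=18
  Q 53.134.29.150: descend 0011010110000110000111011001 ; hops seen [H2,H1,H2,H3,H0,H2,H2] ; pick H2
  + 76.176.0.0/12 (H3) depth=12
  - 47.206.212.0/24 clear@24

== LOOKUPS ==
["no-route","H1","H2","H2","no-route","H3","H2","H3","H2"]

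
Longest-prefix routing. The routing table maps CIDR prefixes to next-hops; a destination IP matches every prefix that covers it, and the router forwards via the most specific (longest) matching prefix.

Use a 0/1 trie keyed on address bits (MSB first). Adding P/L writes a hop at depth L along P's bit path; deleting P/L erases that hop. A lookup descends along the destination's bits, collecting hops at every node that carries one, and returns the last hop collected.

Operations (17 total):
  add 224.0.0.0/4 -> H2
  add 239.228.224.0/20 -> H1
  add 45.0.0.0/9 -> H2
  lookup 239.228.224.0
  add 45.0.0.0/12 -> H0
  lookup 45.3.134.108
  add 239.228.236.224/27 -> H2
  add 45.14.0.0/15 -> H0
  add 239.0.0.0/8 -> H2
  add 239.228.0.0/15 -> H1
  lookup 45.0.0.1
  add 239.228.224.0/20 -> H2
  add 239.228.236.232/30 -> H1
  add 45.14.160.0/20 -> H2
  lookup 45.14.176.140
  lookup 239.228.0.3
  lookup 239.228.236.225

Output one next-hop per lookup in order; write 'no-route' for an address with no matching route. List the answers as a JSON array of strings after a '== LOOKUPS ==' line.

Process each operation:
  add 224.0.0.0/4 -> H2 at depth 4
  add 239.228.224.0/20 -> H1 at depth 20
  add 45.0.0.0/9 -> H2 at depth 9
  lookup 239.228.224.0: bits 11101111111001001110 walk d0:-→d1:-→d2:-→d3:-→d4:H2→d5:-→d6:-→d7:-→d8:-→d9:-→d10:-→d11:-→d12:-→d13:-→d14:-→d15:-→d16:-→d17:-→d18:-→d19:-→d20:H1 -> H1
  add 45.0.0.0/12 -> H0 at depth 12
  lookup 45.3.134.108: bits 001011010000 walk d0:-→d1:-→d2:-→d3:-→d4:-→d5:-→d6:-→d7:-→d8:-→d9:H2→d10:-→d11:-→d12:H0 -> H0
  add 239.228.236.224/27 -> H2 at depth 27
  add 45.14.0.0/15 -> H0 at depth 15
  add 239.0.0.0/8 -> H2 at depth 8
  add 239.228.0.0/15 -> H1 at depth 15
  lookup 45.0.0.1: bits 001011010000 walk d0:-→d1:-→d2:-→d3:-→d4:-→d5:-→d6:-→d7:-→d8:-→d9:H2→d10:-→d11:-→d12:H0 -> H0
  add 239.228.224.0/20 -> H2 at depth 20
  add 239.228.236.232/30 -> H1 at depth 30
  add 45.14.160.0/20 -> H2 at depth 20
  lookup 45.14.176.140: bits 0010110100001110101 walk d0:-→d1:-→d2:-→d3:-→d4:-→d5:-→d6:-→d7:-→d8:-→d9:H2→d10:-→d11:-→d12:H0→d13:-→d14:-→d15:H0→d16:-→d17:-→d18:-→d19:- -> H0
  lookup 239.228.0.3: bits 1110111111100100 walk d0:-→d1:-→d2:-→d3:-→d4:H2→d5:-→d6:-→d7:-→d8:H2→d9:-→d10:-→d11:-→d12:-→d13:-→d14:-→d15:H1→d16:- -> H1
  lookup 239.228.236.225: bits 1110111111100100111011001110 walk d0:-→d1:-→d2:-→d3:-→d4:H2→d5:-→d6:-→d7:-→d8:H2→d9:-→d10:-→d11:-→d12:-→d13:-→d14:-→d15:H1→d16:-→d17:-→d18:-→d19:-→d20:H2→d21:-→d22:-→d23:-→d24:-→d25:-→d26:-→d27:H2→d28:- -> H2

== LOOKUPS ==
["H1","H0","H0","H0","H1","H2"]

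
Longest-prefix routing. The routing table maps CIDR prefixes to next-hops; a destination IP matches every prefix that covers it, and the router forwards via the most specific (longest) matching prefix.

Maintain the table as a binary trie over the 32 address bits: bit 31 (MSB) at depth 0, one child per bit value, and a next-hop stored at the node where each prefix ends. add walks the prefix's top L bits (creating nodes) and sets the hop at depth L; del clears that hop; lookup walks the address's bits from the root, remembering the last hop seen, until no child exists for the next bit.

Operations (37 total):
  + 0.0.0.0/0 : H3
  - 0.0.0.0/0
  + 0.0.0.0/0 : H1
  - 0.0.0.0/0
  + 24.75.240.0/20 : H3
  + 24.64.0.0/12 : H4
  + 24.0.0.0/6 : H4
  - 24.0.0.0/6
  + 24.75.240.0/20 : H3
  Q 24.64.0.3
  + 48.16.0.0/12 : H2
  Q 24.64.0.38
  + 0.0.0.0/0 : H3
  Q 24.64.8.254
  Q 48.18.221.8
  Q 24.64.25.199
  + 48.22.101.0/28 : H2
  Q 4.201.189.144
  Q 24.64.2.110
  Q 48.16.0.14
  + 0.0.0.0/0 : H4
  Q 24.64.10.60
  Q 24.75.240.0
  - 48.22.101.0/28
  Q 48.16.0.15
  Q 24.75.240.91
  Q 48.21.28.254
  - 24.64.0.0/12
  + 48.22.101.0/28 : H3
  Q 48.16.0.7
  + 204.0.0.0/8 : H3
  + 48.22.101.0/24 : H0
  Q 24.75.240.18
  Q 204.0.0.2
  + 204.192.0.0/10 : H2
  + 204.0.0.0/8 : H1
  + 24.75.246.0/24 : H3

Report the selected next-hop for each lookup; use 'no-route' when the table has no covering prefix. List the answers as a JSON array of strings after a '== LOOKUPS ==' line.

Trace:
  add 0.0.0.0/0 -> H3 at depth 0
  - 0.0.0.0/0 clear@0
  add 0.0.0.0/0 -> H1 at depth 0
  - 0.0.0.0/0 clear@0
  add 24.75.240.0/20 -> H3 at depth 20
  add 24.64.0.0/12 -> H4 at depth 12
  add 24.0.0.0/6 -> H4 at depth 6
  - 24.0.0.0/6 clear@6
  add 24.75.240.0/20 -> H3 at depth 20
  ? 24.64.0.3  path d0:-→d1:-→d2:-→d3:-→d4:-→d5:-→d6:-→d7:-→d8:-→d9:-→d10:-→d11:-→d12:H4  best=H4
  add 48.16.0.0/12 -> H2 at depth 12
  ? 24.64.0.38  path d0:-→d1:-→d2:-→d3:-→d4:-→d5:-→d6:-→d7:-→d8:-→d9:-→d10:-→d11:-→d12:H4  best=H4
  add 0.0.0.0/0 -> H3 at depth 0
  ? 24.64.8.254  path d0:H3→d1:-→d2:-→d3:-→d4:-→d5:-→d6:-→d7:-→d8:-→d9:-→d10:-→d11:-→d12:H4  best=H4
  ? 48.18.221.8  path d0:H3→d1:-→d2:-→d3:-→d4:-→d5:-→d6:-→d7:-→d8:-→d9:-→d10:-→d11:-→d12:H2  best=H2
  ? 24.64.25.199  path d0:H3→d1:-→d2:-→d3:-→d4:-→d5:-→d6:-→d7:-→d8:-→d9:-→d10:-→d11:-→d12:H4  best=H4
  add 48.22.101.0/28 -> H2 at depth 28
  ? 4.201.189.144  path d0:H3→d1:-→d2:-→d3:-  best=H3
  ? 24.64.2.110  path d0:H3→d1:-→d2:-→d3:-→d4:-→d5:-→d6:-→d7:-→d8:-→d9:-→d10:-→d11:-→d12:H4  best=H4
  ? 48.16.0.14  path d0:H3→d1:-→d2:-→d3:-→d4:-→d5:-→d6:-→d7:-→d8:-→d9:-→d10:-→d11:-→d12:H2→d13:-  best=H2
  add 0.0.0.0/0 -> H4 at depth 0
  ? 24.64.10.60  path d0:H4→d1:-→d2:-→d3:-→d4:-→d5:-→d6:-→d7:-→d8:-→d9:-→d10:-→d11:-→d12:H4  best=H4
  ? 24.75.240.0  path d0:H4→d1:-→d2:-→d3:-→d4:-→d5:-→d6:-→d7:-→d8:-→d9:-→d10:-→d11:-→d12:H4→d13:-→d14:-→d15:-→d16:-→d17:-→d18:-→d19:-→d20:H3  best=H3
  - 48.22.101.0/28 clear@28
  ? 48.16.0.15  path d0:H4→d1:-→d2:-→d3:-→d4:-→d5:-→d6:-→d7:-→d8:-→d9:-→d10:-→d11:-→d12:H2→d13:-  best=H2
  ? 24.75.240.91  path d0:H4→d1:-→d2:-→d3:-→d4:-→d5:-→d6:-→d7:-→d8:-→d9:-→d10:-→d11:-→d12:H4→d13:-→d14:-→d15:-→d16:-→d17:-→d18:-→d19:-→d20:H3  best=H3
  ? 48.21.28.254  path d0:H4→d1:-→d2:-→d3:-→d4:-→d5:-→d6:-→d7:-→d8:-→d9:-→d10:-→d11:-→d12:H2→d13:-→d14:-  best=H2
  - 24.64.0.0/12 clear@12
  add 48.22.101.0/28 -> H3 at depth 28
  ? 48.16.0.7  path d0:H4→d1:-→d2:-→d3:-→d4:-→d5:-→d6:-→d7:-→d8:-→d9:-→d10:-→d11:-→d12:H2→d13:-  best=H2
  add 204.0.0.0/8 -> H3 at depth 8
  add 48.22.101.0/24 -> H0 at depth 24
  ? 24.75.240.18  path d0:H4→d1:-→d2:-→d3:-→d4:-→d5:-→d6:-→d7:-→d8:-→d9:-→d10:-→d11:-→d12:-→d13:-→d14:-→d15:-→d16:-→d17:-→d18:-→d19:-→d20:H3  best=H3
  ? 204.0.0.2  path d0:H4→d1:-→d2:-→d3:-→d4:-→d5:-→d6:-→d7:-→d8:H3  best=H3
  add 204.192.0.0/10 -> H2 at depth 10
  add 204.0.0.0/8 -> H1 at depth 8
  add 24.75.246.0/24 -> H3 at depth 24

== LOOKUPS ==
["H4","H4","H4","H2","H4","H3","H4","H2","H4","H3","H2","H3","H2","H2","H3","H3"]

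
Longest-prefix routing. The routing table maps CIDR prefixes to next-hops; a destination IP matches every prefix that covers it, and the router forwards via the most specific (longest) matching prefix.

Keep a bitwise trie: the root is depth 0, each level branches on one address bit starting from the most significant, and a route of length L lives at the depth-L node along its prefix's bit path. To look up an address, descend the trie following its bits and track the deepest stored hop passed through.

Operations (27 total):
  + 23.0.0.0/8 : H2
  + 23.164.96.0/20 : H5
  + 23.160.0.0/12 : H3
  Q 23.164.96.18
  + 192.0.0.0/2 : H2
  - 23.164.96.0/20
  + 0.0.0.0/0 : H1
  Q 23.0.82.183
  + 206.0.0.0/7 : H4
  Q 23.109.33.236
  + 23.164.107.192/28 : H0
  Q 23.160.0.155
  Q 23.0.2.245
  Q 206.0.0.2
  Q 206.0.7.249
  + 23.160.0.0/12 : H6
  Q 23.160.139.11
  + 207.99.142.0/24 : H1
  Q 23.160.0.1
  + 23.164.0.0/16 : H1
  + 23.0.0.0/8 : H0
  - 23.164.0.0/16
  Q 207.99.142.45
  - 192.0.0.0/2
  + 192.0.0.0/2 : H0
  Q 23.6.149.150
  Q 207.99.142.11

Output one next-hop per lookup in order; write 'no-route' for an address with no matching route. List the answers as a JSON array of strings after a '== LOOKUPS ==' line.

Apply in order:
  add 23.0.0.0/8 -> H2 at depth 8
  add 23.164.96.0/20 -> H5 at depth 20
  add 23.160.0.0/12 -> H3 at depth 12
  lookup 23.164.96.18: bits 00010111101001000110 walk d0:-→d1:-→d2:-→d3:-→d4:-→d5:-→d6:-→d7:-→d8:H2→d9:-→d10:-→d11:-→d12:H3→d13:-→d14:-→d15:-→d16:-→d17:-→d18:-→d19:-→d20:H5 -> H5
  add 192.0.0.0/2 -> H2 at depth 2
  del 23.164.96.0/20 (clear depth 20)
  add 0.0.0.0/0 -> H1 at depth 0
  lookup 23.0.82.183: bits 00010111 walk d0:H1→d1:-→d2:-→d3:-→d4:-→d5:-→d6:-→d7:-→d8:H2 -> H2
  add 206.0.0.0/7 -> H4 at depth 7
  lookup 23.109.33.236: bits 00010111 walk d0:H1→d1:-→d2:-→d3:-→d4:-→d5:-→d6:-→d7:-→d8:H2 -> H2
  add 23.164.107.192/28 -> H0 at depth 28
  lookup 23.160.0.155: bits 0001011110100 walk d0:H1→d1:-→d2:-→d3:-→d4:-→d5:-→d6:-→d7:-→d8:H2→d9:-→d10:-→d11:-→d12:H3→d13:- -> H3
  lookup 23.0.2.245: bits 00010111 walk d0:H1→d1:-→d2:-→d3:-→d4:-→d5:-→d6:-→d7:-→d8:H2 -> H2
  lookup 206.0.0.2: bits 1100111 walk d0:H1→d1:-→d2:H2→d3:-→d4:-→d5:-→d6:-→d7:H4 -> H4
  lookup 206.0.7.249: bits 1100111 walk d0:H1→d1:-→d2:H2→d3:-→d4:-→d5:-→d6:-→d7:H4 -> H4
  add 23.160.0.0/12 -> H6 at depth 12
  lookup 23.160.139.11: bits 0001011110100 walk d0:H1→d1:-→d2:-→d3:-→d4:-→d5:-→d6:-→d7:-→d8:H2→d9:-→d10:-→d11:-→d12:H6→d13:- -> H6
  add 207.99.142.0/24 -> H1 at depth 24
  lookup 23.160.0.1: bits 0001011110100 walk d0:H1→d1:-→d2:-→d3:-→d4:-→d5:-→d6:-→d7:-→d8:H2→d9:-→d10:-→d11:-→d12:H6→d13:- -> H6
  add 23.164.0.0/16 -> H1 at depth 16
  add 23.0.0.0/8 -> H0 at depth 8
  del 23.164.0.0/16 (clear depth 16)
  lookup 207.99.142.45: bits 110011110110001110001110 walk d0:H1→d1:-→d2:H2→d3:-→d4:-→d5:-→d6:-→d7:H4→d8:-→d9:-→d10:-→d11:-→d12:-→d13:-→d14:-→d15:-→d16:-→d17:-→d18:-→d19:-→d20:-→d21:-→d22:-→d23:-→d24:H1 -> H1
  del 192.0.0.0/2 (clear depth 2)
  add 192.0.0.0/2 -> H0 at depth 2
  lookup 23.6.149.150: bits 00010111 walk d0:H1→d1:-→d2:-→d3:-→d4:-→d5:-→d6:-→d7:-→d8:H0 -> H0
  lookup 207.99.142.11: bits 110011110110001110001110 walk d0:H1→d1:-→d2:H0→d3:-→d4:-→d5:-→d6:-→d7:H4→d8:-→d9:-→d10:-→d11:-→d12:-→d13:-→d14:-→d15:-→d16:-→d17:-→d18:-→d19:-→d20:-→d21:-→d22:-→d23:-→d24:H1 -> H1

== LOOKUPS ==
["H5","H2","H2","H3","H2","H4","H4","H6","H6","H1","H0","H1"]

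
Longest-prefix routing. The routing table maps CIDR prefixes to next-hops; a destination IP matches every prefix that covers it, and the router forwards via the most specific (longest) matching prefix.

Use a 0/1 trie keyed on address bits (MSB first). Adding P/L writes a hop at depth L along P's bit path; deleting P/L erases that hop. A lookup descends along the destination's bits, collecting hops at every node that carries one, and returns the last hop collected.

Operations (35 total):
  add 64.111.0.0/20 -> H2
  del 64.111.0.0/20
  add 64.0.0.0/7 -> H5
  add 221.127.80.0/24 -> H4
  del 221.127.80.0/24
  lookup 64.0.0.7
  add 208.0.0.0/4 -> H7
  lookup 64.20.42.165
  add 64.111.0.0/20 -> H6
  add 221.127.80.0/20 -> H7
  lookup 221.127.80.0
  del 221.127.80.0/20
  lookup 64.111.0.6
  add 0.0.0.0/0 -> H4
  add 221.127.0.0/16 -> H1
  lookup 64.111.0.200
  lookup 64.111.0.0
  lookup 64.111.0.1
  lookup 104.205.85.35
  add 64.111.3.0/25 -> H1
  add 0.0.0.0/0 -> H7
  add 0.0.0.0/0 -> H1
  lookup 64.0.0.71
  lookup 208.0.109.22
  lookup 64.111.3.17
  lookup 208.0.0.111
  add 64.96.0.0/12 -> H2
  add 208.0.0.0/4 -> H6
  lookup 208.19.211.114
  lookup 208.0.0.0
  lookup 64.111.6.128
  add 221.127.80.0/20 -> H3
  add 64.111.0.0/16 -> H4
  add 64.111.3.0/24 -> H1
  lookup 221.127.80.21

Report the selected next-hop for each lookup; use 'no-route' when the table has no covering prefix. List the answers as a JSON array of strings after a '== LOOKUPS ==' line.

Process each operation:
  + 64.111.0.0/20 (H2) depth=20
  del 64.111.0.0/20 (clear depth 20)
  + 64.0.0.0/7 (H5) depth=7
  + 221.127.80.0/24 (H4) depth=24
  del 221.127.80.0/24 (clear depth 24)
  ? 64.0.0.7  path d0:-→d1:-→d2:-→d3:-→d4:-→d5:-→d6:-→d7:H5→d8:-→d9:-  best=H5
  + 208.0.0.0/4 (H7) depth=4
  ? 64.20.42.165  path d0:-→d1:-→d2:-→d3:-→d4:-→d5:-→d6:-→d7:H5→d8:-→d9:-  best=H5
  + 64.111.0.0/20 (H6) depth=20
  + 221.127.80.0/20 (H7) depth=20
  ? 221.127.80.0  path d0:-→d1:-→d2:-→d3:-→d4:H7→d5:-→d6:-→d7:-→d8:-→d9:-→d10:-→d11:-→d12:-→d13:-→d14:-→d15:-→d16:-→d17:-→d18:-→d19:-→d20:H7→d21:-→d22:-→d23:-→d24:-  best=H7
  del 221.127.80.0/20 (clear depth 20)
  ? 64.111.0.6  path d0:-→d1:-→d2:-→d3:-→d4:-→d5:-→d6:-→d7:H5→d8:-→d9:-→d10:-→d11:-→d12:-→d13:-→d14:-→d15:-→d16:-→d17:-→d18:-→d19:-→d20:H6  best=H6
  + 0.0.0.0/0 (H4) depth=0
  + 221.127.0.0/16 (H1) depth=16
  ? 64.111.0.200  path d0:H4→d1:-→d2:-→d3:-→d4:-→d5:-→d6:-→d7:H5→d8:-→d9:-→d10:-→d11:-→d12:-→d13:-→d14:-→d15:-→d16:-→d17:-→d18:-→d19:-→d20:H6  best=H6
  ? 64.111.0.0  path d0:H4→d1:-→d2:-→d3:-→d4:-→d5:-→d6:-→d7:H5→d8:-→d9:-→d10:-→d11:-→d12:-→d13:-→d14:-→d15:-→d16:-→d17:-→d18:-→d19:-→d20:H6  best=H6
  ? 64.111.0.1  path d0:H4→d1:-→d2:-→d3:-→d4:-→d5:-→d6:-→d7:H5→d8:-→d9:-→d10:-→d11:-→d12:-→d13:-→d14:-→d15:-→d16:-→d17:-→d18:-→d19:-→d20:H6  best=H6
  ? 104.205.85.35  path d0:H4→d1:-→d2:-  best=H4
  + 64.111.3.0/25 (H1) depth=25
  + 0.0.0.0/0 (H7) depth=0
  + 0.0.0.0/0 (H1) depth=0
  ? 64.0.0.71  path d0:H1→d1:-→d2:-→d3:-→d4:-→d5:-→d6:-→d7:H5→d8:-→d9:-  best=H5
  ? 208.0.109.22  path d0:H1→d1:-→d2:-→d3:-→d4:H7  best=H7
  ? 64.111.3.17  path d0:H1→d1:-→d2:-→d3:-→d4:-→d5:-→d6:-→d7:H5→d8:-→d9:-→d10:-→d11:-→d12:-→d13:-→d14:-→d15:-→d16:-→d17:-→d18:-→d19:-→d20:H6→d21:-→d22:-→d23:-→d24:-→d25:H1  best=H1
  ? 208.0.0.111  path d0:H1→d1:-→d2:-→d3:-→d4:H7  best=H7
  + 64.96.0.0/12 (H2) depth=12
  + 208.0.0.0/4 (H6) depth=4
  ? 208.19.211.114  path d0:H1→d1:-→d2:-→d3:-→d4:H6  best=H6
  ? 208.0.0.0  path d0:H1→d1:-→d2:-→d3:-→d4:H6  best=H6
  ? 64.111.6.128  path d0:H1→d1:-→d2:-→d3:-→d4:-→d5:-→d6:-→d7:H5→d8:-→d9:-→d10:-→d11:-→d12:H2→d13:-→d14:-→d15:-→d16:-→d17:-→d18:-→d19:-→d20:H6→d21:-  best=H6
  + 221.127.80.0/20 (H3) depth=20
  + 64.111.0.0/16 (H4) depth=16
  + 64.111.3.0/24 (H1) depth=24
  ? 221.127.80.21  path d0:H1→d1:-→d2:-→d3:-→d4:H6→d5:-→d6:-→d7:-→d8:-→d9:-→d10:-→d11:-→d12:-→d13:-→d14:-→d15:-→d16:H1→d17:-→d18:-→d19:-→d20:H3→d21:-→d22:-→d23:-→d24:-  best=H3

== LOOKUPS ==
["H5","H5","H7","H6","H6","H6","H6","H4","H5","H7","H1","H7","H6","H6","H6","H3"]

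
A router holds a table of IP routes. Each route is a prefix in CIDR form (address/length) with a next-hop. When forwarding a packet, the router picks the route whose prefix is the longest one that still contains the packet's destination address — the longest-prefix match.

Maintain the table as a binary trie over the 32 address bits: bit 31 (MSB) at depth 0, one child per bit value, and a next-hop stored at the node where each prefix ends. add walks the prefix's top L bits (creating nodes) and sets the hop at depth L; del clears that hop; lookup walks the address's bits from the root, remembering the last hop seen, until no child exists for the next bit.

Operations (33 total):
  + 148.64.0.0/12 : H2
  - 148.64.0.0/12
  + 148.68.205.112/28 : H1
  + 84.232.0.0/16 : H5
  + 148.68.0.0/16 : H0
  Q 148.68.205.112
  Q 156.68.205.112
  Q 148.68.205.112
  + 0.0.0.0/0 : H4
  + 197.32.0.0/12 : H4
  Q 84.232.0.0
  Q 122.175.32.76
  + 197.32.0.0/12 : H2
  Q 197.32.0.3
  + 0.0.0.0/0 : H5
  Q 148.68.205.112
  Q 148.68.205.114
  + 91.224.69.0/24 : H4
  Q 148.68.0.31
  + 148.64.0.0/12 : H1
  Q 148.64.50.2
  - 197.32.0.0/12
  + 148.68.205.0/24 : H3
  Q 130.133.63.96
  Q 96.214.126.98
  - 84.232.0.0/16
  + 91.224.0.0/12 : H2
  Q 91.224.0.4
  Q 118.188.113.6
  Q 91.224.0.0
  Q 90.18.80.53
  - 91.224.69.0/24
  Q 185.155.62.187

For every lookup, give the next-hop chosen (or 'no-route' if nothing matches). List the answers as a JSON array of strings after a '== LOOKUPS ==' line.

Process each operation:
  add 148.64.0.0/12 -> H2 at depth 12
  - 148.64.0.0/12 clear@12
  add 148.68.205.112/28 -> H1 at depth 28
  add 84.232.0.0/16 -> H5 at depth 16
  add 148.68.0.0/16 -> H0 at depth 16
  Q 148.68.205.112: descend 1001010001000100110011010111 ; hops seen [H0,H1] ; pick H1
  Q 156.68.205.112: descend 1001 ; hops seen [∅] ; pick no-route
  Q 148.68.205.112: descend 1001010001000100110011010111 ; hops seen [H0,H1] ; pick H1
  add 0.0.0.0/0 -> H4 at depth 0
  add 197.32.0.0/12 -> H4 at depth 12
  Q 84.232.0.0: descend 0101010011101000 ; hops seen [H4,H5] ; pick H5
  Q 122.175.32.76: descend 01 ; hops seen [H4] ; pick H4
  add 197.32.0.0/12 -> H2 at depth 12
  Q 197.32.0.3: descend 110001010010 ; hops seen [H4,H2] ; pick H2
  add 0.0.0.0/0 -> H5 at depth 0
  Q 148.68.205.112: descend 1001010001000100110011010111 ; hops seen [H5,H0,H1] ; pick H1
  Q 148.68.205.114: descend 1001010001000100110011010111 ; hops seen [H5,H0,H1] ; pick H1
  add 91.224.69.0/24 -> H4 at depth 24
  Q 148.68.0.31: descend 1001010001000100 ; hops seen [H5,H0] ; pick H0
  add 148.64.0.0/12 -> H1 at depth 12
  Q 148.64.50.2: descend 1001010001000 ; hops seen [H5,H1] ; pick H1
  - 197.32.0.0/12 clear@12
  add 148.68.205.0/24 -> H3 at depth 24
  Q 130.133.63.96: descend 100 ; hops seen [H5] ; pick H5
  Q 96.214.126.98: descend 01 ; hops seen [H5] ; pick H5
  - 84.232.0.0/16 clear@16
  add 91.224.0.0/12 -> H2 at depth 12
  Q 91.224.0.4: descend 01011011111000000 ; hops seen [H5,H2] ; pick H2
  Q 118.188.113.6: descend 01 ; hops seen [H5] ; pick H5
  Q 91.224.0.0: descend 01011011111000000 ; hops seen [H5,H2] ; pick H2
  Q 90.18.80.53: descend 0101101 ; hops seen [H5] ; pick H5
  - 91.224.69.0/24 clear@24
  Q 185.155.62.187: descend 10 ; hops seen [H5] ; pick H5

== LOOKUPS ==
["H1","no-route","H1","H5","H4","H2","H1","H1","H0","H1","H5","H5","H2","H5","H2","H5","H5"]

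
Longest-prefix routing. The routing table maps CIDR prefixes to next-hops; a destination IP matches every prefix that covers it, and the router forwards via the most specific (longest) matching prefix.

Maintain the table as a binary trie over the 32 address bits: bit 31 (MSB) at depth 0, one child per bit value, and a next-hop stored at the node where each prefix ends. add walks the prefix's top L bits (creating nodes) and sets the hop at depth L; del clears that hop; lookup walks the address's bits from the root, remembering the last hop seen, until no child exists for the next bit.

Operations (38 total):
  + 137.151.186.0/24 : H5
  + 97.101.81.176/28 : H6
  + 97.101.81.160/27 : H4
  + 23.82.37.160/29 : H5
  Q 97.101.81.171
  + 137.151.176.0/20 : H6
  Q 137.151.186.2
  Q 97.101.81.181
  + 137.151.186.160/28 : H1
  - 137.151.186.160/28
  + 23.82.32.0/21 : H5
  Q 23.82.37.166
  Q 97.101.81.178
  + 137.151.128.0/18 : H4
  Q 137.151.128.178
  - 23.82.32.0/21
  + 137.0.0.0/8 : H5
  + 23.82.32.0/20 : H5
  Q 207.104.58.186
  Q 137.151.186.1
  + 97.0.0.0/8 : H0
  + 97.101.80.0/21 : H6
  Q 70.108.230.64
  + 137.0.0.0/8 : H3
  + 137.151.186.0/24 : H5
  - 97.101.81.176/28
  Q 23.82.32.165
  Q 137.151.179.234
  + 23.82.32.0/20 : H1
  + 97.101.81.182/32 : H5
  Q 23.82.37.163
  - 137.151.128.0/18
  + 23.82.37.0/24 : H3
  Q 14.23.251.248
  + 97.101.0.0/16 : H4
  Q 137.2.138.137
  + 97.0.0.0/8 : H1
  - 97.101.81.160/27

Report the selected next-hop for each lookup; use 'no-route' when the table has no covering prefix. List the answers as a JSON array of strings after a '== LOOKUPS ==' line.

Apply in order:
  add 137.151.186.0/24 -> H5 at depth 24
  add 97.101.81.176/28 -> H6 at depth 28
  add 97.101.81.160/27 -> H4 at depth 27
  add 23.82.37.160/29 -> H5 at depth 29
  ? 97.101.81.171  path d0:-→d1:-→d2:-→d3:-→d4:-→d5:-→d6:-→d7:-→d8:-→d9:-→d10:-→d11:-→d12:-→d13:-→d14:-→d15:-→d16:-→d17:-→d18:-→d19:-→d20:-→d21:-→d22:-→d23:-→d24:-→d25:-→d26:-→d27:H4  best=H4
  add 137.151.176.0/20 -> H6 at depth 20
  ? 137.151.186.2  path d0:-→d1:-→d2:-→d3:-→d4:-→d5:-→d6:-→d7:-→d8:-→d9:-→d10:-→d11:-→d12:-→d13:-→d14:-→d15:-→d16:-→d17:-→d18:-→d19:-→d20:H6→d21:-→d22:-→d23:-→d24:H5  best=H5
  ? 97.101.81.181  path d0:-→d1:-→d2:-→d3:-→d4:-→d5:-→d6:-→d7:-→d8:-→d9:-→d10:-→d11:-→d12:-→d13:-→d14:-→d15:-→d16:-→d17:-→d18:-→d19:-→d20:-→d21:-→d22:-→d23:-→d24:-→d25:-→d26:-→d27:H4→d28:H6  best=H6
  add 137.151.186.160/28 -> H1 at depth 28
  - 137.151.186.160/28 clear@28
  add 23.82.32.0/21 -> H5 at depth 21
  ? 23.82.37.166  path d0:-→d1:-→d2:-→d3:-→d4:-→d5:-→d6:-→d7:-→d8:-→d9:-→d10:-→d11:-→d12:-→d13:-→d14:-→d15:-→d16:-→d17:-→d18:-→d19:-→d20:-→d21:H5→d22:-→d23:-→d24:-→d25:-→d26:-→d27:-→d28:-→d29:H5  best=H5
  ? 97.101.81.178  path d0:-→d1:-→d2:-→d3:-→d4:-→d5:-→d6:-→d7:-→d8:-→d9:-→d10:-→d11:-→d12:-→d13:-→d14:-→d15:-→d16:-→d17:-→d18:-→d19:-→d20:-→d21:-→d22:-→d23:-→d24:-→d25:-→d26:-→d27:H4→d28:H6  best=H6
  add 137.151.128.0/18 -> H4 at depth 18
  ? 137.151.128.178  path d0:-→d1:-→d2:-→d3:-→d4:-→d5:-→d6:-→d7:-→d8:-→d9:-→d10:-→d11:-→d12:-→d13:-→d14:-→d15:-→d16:-→d17:-→d18:H4  best=H4
  - 23.82.32.0/21 clear@21
  add 137.0.0.0/8 -> H5 at depth 8
  add 23.82.32.0/20 -> H5 at depth 20
  ? 207.104.58.186  path d0:-→d1:-  best=no-route
  ? 137.151.186.1  path d0:-→d1:-→d2:-→d3:-→d4:-→d5:-→d6:-→d7:-→d8:H5→d9:-→d10:-→d11:-→d12:-→d13:-→d14:-→d15:-→d16:-→d17:-→d18:H4→d19:-→d20:H6→d21:-→d22:-→d23:-→d24:H5  best=H5
  add 97.0.0.0/8 -> H0 at depth 8
  add 97.101.80.0/21 -> H6 at depth 21
  ? 70.108.230.64  path d0:-→d1:-→d2:-  best=no-route
  add 137.0.0.0/8 -> H3 at depth 8
  add 137.151.186.0/24 -> H5 at depth 24
  - 97.101.81.176/28 clear@28
  ? 23.82.32.165  path d0:-→d1:-→d2:-→d3:-→d4:-→d5:-→d6:-→d7:-→d8:-→d9:-→d10:-→d11:-→d12:-→d13:-→d14:-→d15:-→d16:-→d17:-→d18:-→d19:-→d20:H5→d21:-  best=H5
  ? 137.151.179.234  path d0:-→d1:-→d2:-→d3:-→d4:-→d5:-→d6:-→d7:-→d8:H3→d9:-→d10:-→d11:-→d12:-→d13:-→d14:-→d15:-→d16:-→d17:-→d18:H4→d19:-→d20:H6  best=H6
  add 23.82.32.0/20 -> H1 at depth 20
  add 97.101.81.182/32 -> H5 at depth 32
  ? 23.82.37.163  path d0:-→d1:-→d2:-→d3:-→d4:-→d5:-→d6:-→d7:-→d8:-→d9:-→d10:-→d11:-→d12:-→d13:-→d14:-→d15:-→d16:-→d17:-→d18:-→d19:-→d20:H1→d21:-→d22:-→d23:-→d24:-→d25:-→d26:-→d27:-→d28:-→d29:H5  best=H5
  - 137.151.128.0/18 clear@18
  add 23.82.37.0/24 -> H3 at depth 24
  ? 14.23.251.248  path d0:-→d1:-→d2:-→d3:-  best=no-route
  add 97.101.0.0/16 -> H4 at depth 16
  ? 137.2.138.137  path d0:-→d1:-→d2:-→d3:-→d4:-→d5:-→d6:-→d7:-→d8:H3  best=H3
  add 97.0.0.0/8 -> H1 at depth 8
  - 97.101.81.160/27 clear@27

== LOOKUPS ==
["H4","H5","H6","H5","H6","H4","no-route","H5","no-route","H5","H6","H5","no-route","H3"]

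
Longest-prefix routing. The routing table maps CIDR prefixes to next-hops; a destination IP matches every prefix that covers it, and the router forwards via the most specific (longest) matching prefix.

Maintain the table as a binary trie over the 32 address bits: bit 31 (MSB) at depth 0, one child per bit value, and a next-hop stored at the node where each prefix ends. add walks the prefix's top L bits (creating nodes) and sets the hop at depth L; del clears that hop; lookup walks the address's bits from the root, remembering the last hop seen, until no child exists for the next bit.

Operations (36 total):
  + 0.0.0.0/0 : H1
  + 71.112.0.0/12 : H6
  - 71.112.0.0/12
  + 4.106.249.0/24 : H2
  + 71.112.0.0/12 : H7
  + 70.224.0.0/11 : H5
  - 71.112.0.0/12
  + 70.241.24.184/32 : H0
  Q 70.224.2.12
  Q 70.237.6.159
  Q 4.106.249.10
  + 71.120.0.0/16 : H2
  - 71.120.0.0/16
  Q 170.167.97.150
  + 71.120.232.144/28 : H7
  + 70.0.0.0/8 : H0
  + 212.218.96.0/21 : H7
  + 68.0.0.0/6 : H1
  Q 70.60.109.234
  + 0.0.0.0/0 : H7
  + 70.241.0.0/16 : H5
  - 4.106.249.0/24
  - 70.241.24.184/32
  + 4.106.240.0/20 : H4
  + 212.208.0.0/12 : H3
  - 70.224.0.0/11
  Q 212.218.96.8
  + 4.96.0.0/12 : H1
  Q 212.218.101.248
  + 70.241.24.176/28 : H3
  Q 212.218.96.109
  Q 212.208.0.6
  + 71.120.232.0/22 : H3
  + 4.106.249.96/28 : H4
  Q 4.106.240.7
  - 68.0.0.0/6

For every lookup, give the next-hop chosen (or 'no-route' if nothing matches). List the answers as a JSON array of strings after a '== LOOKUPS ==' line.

Process each operation:
  + 0.0.0.0/0 (H1) depth=0
  + 71.112.0.0/12 (H6) depth=12
  - 71.112.0.0/12 clear@12
  + 4.106.249.0/24 (H2) depth=24
  + 71.112.0.0/12 (H7) depth=12
  + 70.224.0.0/11 (H5) depth=11
  - 71.112.0.0/12 clear@12
  + 70.241.24.184/32 (H0) depth=32
  lookup 70.224.2.12: bits 01000110111 walk d0:H1→d1:-→d2:-→d3:-→d4:-→d5:-→d6:-→d7:-→d8:-→d9:-→d10:-→d11:H5 -> H5
  lookup 70.237.6.159: bits 01000110111 walk d0:H1→d1:-→d2:-→d3:-→d4:-→d5:-→d6:-→d7:-→d8:-→d9:-→d10:-→d11:H5 -> H5
  lookup 4.106.249.10: bits 000001000110101011111001 walk d0:H1→d1:-→d2:-→d3:-→d4:-→d5:-→d6:-→d7:-→d8:-→d9:-→d10:-→d11:-→d12:-→d13:-→d14:-→d15:-→d16:-→d17:-→d18:-→d19:-→d20:-→d21:-→d22:-→d23:-→d24:H2 -> H2
  + 71.120.0.0/16 (H2) depth=16
  - 71.120.0.0/16 clear@16
  lookup 170.167.97.150: bits ε walk d0:H1 -> H1
  + 71.120.232.144/28 (H7) depth=28
  + 70.0.0.0/8 (H0) depth=8
  + 212.218.96.0/21 (H7) depth=21
  + 68.0.0.0/6 (H1) depth=6
  lookup 70.60.109.234: bits 01000110 walk d0:H1→d1:-→d2:-→d3:-→d4:-→d5:-→d6:H1→d7:-→d8:H0 -> H0
  + 0.0.0.0/0 (H7) depth=0
  + 70.241.0.0/16 (H5) depth=16
  - 4.106.249.0/24 clear@24
  - 70.241.24.184/32 clear@32
  + 4.106.240.0/20 (H4) depth=20
  + 212.208.0.0/12 (H3) depth=12
  - 70.224.0.0/11 clear@11
  lookup 212.218.96.8: bits 110101001101101001100 walk d0:H7→d1:-→d2:-→d3:-→d4:-→d5:-→d6:-→d7:-→d8:-→d9:-→d10:-→d11:-→d12:H3→d13:-→d14:-→d15:-→d16:-→d17:-→d18:-→d19:-→d20:-→d21:H7 -> H7
  + 4.96.0.0/12 (H1) depth=12
  lookup 212.218.101.248: bits 110101001101101001100 walk d0:H7→d1:-→d2:-→d3:-→d4:-→d5:-→d6:-→d7:-→d8:-→d9:-→d10:-→d11:-→d12:H3→d13:-→d14:-→d15:-→d16:-→d17:-→d18:-→d19:-→d20:-→d21:H7 -> H7
  + 70.241.24.176/28 (H3) depth=28
  lookup 212.218.96.109: bits 110101001101101001100 walk d0:H7→d1:-→d2:-→d3:-→d4:-→d5:-→d6:-→d7:-→d8:-→d9:-→d10:-→d11:-→d12:H3→d13:-→d14:-→d15:-→d16:-→d17:-→d18:-→d19:-→d20:-→d21:H7 -> H7
  lookup 212.208.0.6: bits 110101001101 walk d0:H7→d1:-→d2:-→d3:-→d4:-→d5:-→d6:-→d7:-→d8:-→d9:-→d10:-→d11:-→d12:H3 -> H3
  + 71.120.232.0/22 (H3) depth=22
  + 4.106.249.96/28 (H4) depth=28
  lookup 4.106.240.7: bits 00000100011010101111 walk d0:H7→d1:-→d2:-→d3:-→d4:-→d5:-→d6:-→d7:-→d8:-→d9:-→d10:-→d11:-→d12:H1→d13:-→d14:-→d15:-→d16:-→d17:-→d18:-→d19:-→d20:H4 -> H4
  - 68.0.0.0/6 clear@6

== LOOKUPS ==
["H5","H5","H2","H1","H0","H7","H7","H7","H3","H4"]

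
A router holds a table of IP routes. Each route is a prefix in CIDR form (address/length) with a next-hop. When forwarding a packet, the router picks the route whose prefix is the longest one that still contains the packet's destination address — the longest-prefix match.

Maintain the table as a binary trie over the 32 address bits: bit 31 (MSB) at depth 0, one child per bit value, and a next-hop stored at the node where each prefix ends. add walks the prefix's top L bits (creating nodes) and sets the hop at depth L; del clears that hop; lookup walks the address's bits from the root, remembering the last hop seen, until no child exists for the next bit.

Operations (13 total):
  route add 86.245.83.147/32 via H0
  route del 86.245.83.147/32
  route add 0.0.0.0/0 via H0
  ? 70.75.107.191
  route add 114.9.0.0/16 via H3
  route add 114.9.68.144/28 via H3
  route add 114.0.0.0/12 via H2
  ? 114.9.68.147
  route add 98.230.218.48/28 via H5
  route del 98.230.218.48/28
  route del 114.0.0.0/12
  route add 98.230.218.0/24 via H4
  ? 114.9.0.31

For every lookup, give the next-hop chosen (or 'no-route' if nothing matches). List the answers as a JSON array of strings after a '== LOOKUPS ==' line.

Process each operation:
  add 86.245.83.147/32 -> H0 at depth 32
  - 86.245.83.147/32 clear@32
  add 0.0.0.0/0 -> H0 at depth 0
  Q 70.75.107.191: descend 010 ; hops seen [H0] ; pick H0
  add 114.9.0.0/16 -> H3 at depth 16
  add 114.9.68.144/28 -> H3 at depth 28
  add 114.0.0.0/12 -> H2 at depth 12
  Q 114.9.68.147: descend 0111001000001001010001001001 ; hops seen [H0,H2,H3,H3] ; pick H3
  add 98.230.218.48/28 -> H5 at depth 28
  - 98.230.218.48/28 clear@28
  - 114.0.0.0/12 clear@12
  add 98.230.218.0/24 -> H4 at depth 24
  Q 114.9.0.31: descend 01110010000010010 ; hops seen [H0,H3] ; pick H3

== LOOKUPS ==
["H0","H3","H3"]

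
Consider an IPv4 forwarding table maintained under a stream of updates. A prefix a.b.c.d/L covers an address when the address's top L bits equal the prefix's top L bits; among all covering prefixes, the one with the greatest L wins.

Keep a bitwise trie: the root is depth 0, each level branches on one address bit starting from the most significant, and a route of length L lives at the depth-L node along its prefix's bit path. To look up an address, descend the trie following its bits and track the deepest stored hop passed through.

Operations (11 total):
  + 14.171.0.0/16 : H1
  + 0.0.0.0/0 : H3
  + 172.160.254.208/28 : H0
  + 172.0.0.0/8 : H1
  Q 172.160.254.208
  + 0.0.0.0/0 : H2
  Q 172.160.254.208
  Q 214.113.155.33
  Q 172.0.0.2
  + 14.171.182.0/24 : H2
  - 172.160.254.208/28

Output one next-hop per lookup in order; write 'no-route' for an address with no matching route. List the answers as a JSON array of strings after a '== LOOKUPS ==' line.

Apply in order:
  add 14.171.0.0/16 -> H1 at depth 16
  add 0.0.0.0/0 -> H3 at depth 0
  add 172.160.254.208/28 -> H0 at depth 28
  add 172.0.0.0/8 -> H1 at depth 8
  lookup 172.160.254.208: bits 1010110010100000111111101101 walk d0:H3→d1:-→d2:-→d3:-→d4:-→d5:-→d6:-→d7:-→d8:H1→d9:-→d10:-→d11:-→d12:-→d13:-→d14:-→d15:-→d16:-→d17:-→d18:-→d19:-→d20:-→d21:-→d22:-→d23:-→d24:-→d25:-→d26:-→d27:-→d28:H0 -> H0
  add 0.0.0.0/0 -> H2 at depth 0
  lookup 172.160.254.208: bits 1010110010100000111111101101 walk d0:H2→d1:-→d2:-→d3:-→d4:-→d5:-→d6:-→d7:-→d8:H1→d9:-→d10:-→d11:-→d12:-→d13:-→d14:-→d15:-→d16:-→d17:-→d18:-→d19:-→d20:-→d21:-→d22:-→d23:-→d24:-→d25:-→d26:-→d27:-→d28:H0 -> H0
  lookup 214.113.155.33: bits 1 walk d0:H2→d1:- -> H2
  lookup 172.0.0.2: bits 10101100 walk d0:H2→d1:-→d2:-→d3:-→d4:-→d5:-→d6:-→d7:-→d8:H1 -> H1
  add 14.171.182.0/24 -> H2 at depth 24
  del 172.160.254.208/28 (clear depth 28)

== LOOKUPS ==
["H0","H0","H2","H1"]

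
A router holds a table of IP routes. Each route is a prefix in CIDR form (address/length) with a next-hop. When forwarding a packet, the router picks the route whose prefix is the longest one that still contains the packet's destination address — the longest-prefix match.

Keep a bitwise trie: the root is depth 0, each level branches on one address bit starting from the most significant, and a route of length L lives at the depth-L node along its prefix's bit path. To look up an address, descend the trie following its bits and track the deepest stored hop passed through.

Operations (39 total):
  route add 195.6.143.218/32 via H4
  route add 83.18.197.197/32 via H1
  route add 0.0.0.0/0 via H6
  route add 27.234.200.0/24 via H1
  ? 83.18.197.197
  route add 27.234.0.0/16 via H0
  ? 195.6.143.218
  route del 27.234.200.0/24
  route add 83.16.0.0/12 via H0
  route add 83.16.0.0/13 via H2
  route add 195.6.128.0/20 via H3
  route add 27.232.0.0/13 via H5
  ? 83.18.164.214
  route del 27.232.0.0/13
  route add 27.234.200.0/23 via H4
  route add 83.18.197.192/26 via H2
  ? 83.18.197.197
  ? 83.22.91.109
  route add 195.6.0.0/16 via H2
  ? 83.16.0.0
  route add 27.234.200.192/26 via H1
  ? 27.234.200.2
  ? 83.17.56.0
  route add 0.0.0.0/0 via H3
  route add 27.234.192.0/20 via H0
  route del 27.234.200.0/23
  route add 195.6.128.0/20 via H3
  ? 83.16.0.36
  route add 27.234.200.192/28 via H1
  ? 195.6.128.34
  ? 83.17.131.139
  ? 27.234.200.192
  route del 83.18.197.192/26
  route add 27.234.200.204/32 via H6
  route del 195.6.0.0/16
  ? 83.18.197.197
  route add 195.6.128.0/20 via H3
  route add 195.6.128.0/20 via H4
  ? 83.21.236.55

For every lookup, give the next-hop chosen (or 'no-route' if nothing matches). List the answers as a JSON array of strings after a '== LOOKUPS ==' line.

Trace:
  + 195.6.143.218/32 (H4) depth=32
  + 83.18.197.197/32 (H1) depth=32
  + 0.0.0.0/0 (H6) depth=0
  + 27.234.200.0/24 (H1) depth=24
  Q 83.18.197.197: descend 01010011000100101100010111000101 ; hops seen [H6,H1] ; pick H1
  + 27.234.0.0/16 (H0) depth=16
  Q 195.6.143.218: descend 11000011000001101000111111011010 ; hops seen [H6,H4] ; pick H4
  del 27.234.200.0/24 (clear depth 24)
  + 83.16.0.0/12 (H0) depth=12
  + 83.16.0.0/13 (H2) depth=13
  + 195.6.128.0/20 (H3) depth=20
  + 27.232.0.0/13 (H5) depth=13
  Q 83.18.164.214: descend 01010011000100101 ; hops seen [H6,H0,H2] ; pick H2
  del 27.232.0.0/13 (clear depth 13)
  + 27.234.200.0/23 (H4) depth=23
  + 83.18.197.192/26 (H2) depth=26
  Q 83.18.197.197: descend 01010011000100101100010111000101 ; hops seen [H6,H0,H2,H2,H1] ; pick H1
  Q 83.22.91.109: descend 0101001100010 ; hops seen [H6,H0,H2] ; pick H2
  + 195.6.0.0/16 (H2) depth=16
  Q 83.16.0.0: descend 01010011000100 ; hops seen [H6,H0,H2] ; pick H2
  + 27.234.200.192/26 (H1) depth=26
  Q 27.234.200.2: descend 000110111110101011001000 ; hops seen [H6,H0,H4] ; pick H4
  Q 83.17.56.0: descend 01010011000100 ; hops seen [H6,H0,H2] ; pick H2
  + 0.0.0.0/0 (H3) depth=0
  + 27.234.192.0/20 (H0) depth=20
  del 27.234.200.0/23 (clear depth 23)
  + 195.6.128.0/20 (H3) depth=20
  Q 83.16.0.36: descend 01010011000100 ; hops seen [H3,H0,H2] ; pick H2
  + 27.234.200.192/28 (H1) depth=28
  Q 195.6.128.34: descend 11000011000001101000 ; hops seen [H3,H2,H3] ; pick H3
  Q 83.17.131.139: descend 01010011000100 ; hops seen [H3,H0,H2] ; pick H2
  Q 27.234.200.192: descend 0001101111101010110010001100 ; hops seen [H3,H0,H0,H1,H1] ; pick H1
  del 83.18.197.192/26 (clear depth 26)
  + 27.234.200.204/32 (H6) depth=32
  del 195.6.0.0/16 (clear depth 16)
  Q 83.18.197.197: descend 01010011000100101100010111000101 ; hops seen [H3,H0,H2,H1] ; pick H1
  + 195.6.128.0/20 (H3) depth=20
  + 195.6.128.0/20 (H4) depth=20
  Q 83.21.236.55: descend 0101001100010 ; hops seen [H3,H0,H2] ; pick H2

== LOOKUPS ==
["H1","H4","H2","H1","H2","H2","H4","H2","H2","H3","H2","H1","H1","H2"]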